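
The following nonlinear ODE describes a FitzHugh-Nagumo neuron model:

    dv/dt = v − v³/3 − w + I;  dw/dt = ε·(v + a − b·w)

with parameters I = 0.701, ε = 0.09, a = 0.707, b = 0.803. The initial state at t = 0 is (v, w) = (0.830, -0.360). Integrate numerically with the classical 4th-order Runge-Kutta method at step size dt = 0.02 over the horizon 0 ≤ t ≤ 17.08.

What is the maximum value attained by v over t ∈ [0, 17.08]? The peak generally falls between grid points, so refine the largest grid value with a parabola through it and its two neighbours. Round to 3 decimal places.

t=0.000: state=(0.830, -0.360)
step 1 (dt=0.02): k1=(1.700, 0.164), k2=(1.704, 0.166), k3=(1.704, 0.166), k4=(1.707, 0.167); state += dt/6·(k1+2k2+2k3+k4)
t=0.020: state=(0.864, -0.357)
t=0.040: state=(0.898, -0.353)
t=0.060: state=(0.932, -0.350)
continuing one RK4 step at a time; state shown every 50 steps (Δt=1):
t=1.000: state=(1.956, -0.140)
t=2.000: state=(1.997, 0.105)
t=3.000: state=(1.924, 0.329)
t=4.000: state=(1.845, 0.531)
t=5.000: state=(1.765, 0.712)
t=6.000: state=(1.685, 0.874)
t=7.000: state=(1.602, 1.017)
t=8.000: state=(1.516, 1.143)
t=9.000: state=(1.426, 1.252)
t=10.000: state=(1.331, 1.346)
t=11.000: state=(1.226, 1.425)
t=12.000: state=(1.105, 1.488)
t=13.000: state=(0.957, 1.535)
t=14.000: state=(0.751, 1.564)
t=15.000: state=(0.404, 1.568)
t=16.000: state=(-0.380, 1.526)
t=17.000: state=(-1.656, 1.389)
t=17.080: state=(-1.717, 1.374)
largest grid value and its neighbours: v(1.500)=2.01514, v(1.520)=2.01517, v(1.540)=2.01510
parabola through these three points peaks at t≈1.516 with v≈2.01517

max v = 2.015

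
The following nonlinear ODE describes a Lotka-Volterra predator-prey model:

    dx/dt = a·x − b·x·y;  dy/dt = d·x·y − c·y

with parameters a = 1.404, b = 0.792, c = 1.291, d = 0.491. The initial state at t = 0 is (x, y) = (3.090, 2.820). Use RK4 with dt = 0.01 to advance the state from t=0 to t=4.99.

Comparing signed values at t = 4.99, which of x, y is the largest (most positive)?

t=0.000: state=(3.090, 2.820)
step 1 (dt=0.01): k1=(-2.563, 0.638), k2=(-2.560, 0.621), k3=(-2.560, 0.621), k4=(-2.557, 0.604); state += dt/6·(k1+2k2+2k3+k4)
t=0.010: state=(3.064, 2.826)
t=0.020: state=(3.039, 2.832)
t=0.030: state=(3.013, 2.838)
continuing one RK4 step at a time; state shown every 20 steps (Δt=0.2):
t=0.200: state=(2.601, 2.879)
t=0.400: state=(2.191, 2.812)
t=0.600: state=(1.881, 2.650)
t=0.800: state=(1.664, 2.435)
t=1.000: state=(1.527, 2.198)
t=1.200: state=(1.454, 1.965)
t=1.400: state=(1.435, 1.748)
t=1.600: state=(1.463, 1.556)
t=1.800: state=(1.535, 1.392)
t=2.000: state=(1.648, 1.257)
t=2.200: state=(1.804, 1.150)
t=2.400: state=(2.005, 1.071)
t=2.600: state=(2.251, 1.019)
t=2.800: state=(2.542, 0.995)
t=3.000: state=(2.875, 1.003)
t=3.200: state=(3.238, 1.045)
t=3.400: state=(3.611, 1.130)
t=3.600: state=(3.958, 1.267)
t=3.800: state=(4.226, 1.464)
t=4.000: state=(4.350, 1.725)
t=4.200: state=(4.278, 2.039)
t=4.400: state=(3.995, 2.368)
t=4.600: state=(3.551, 2.652)
t=4.800: state=(3.040, 2.832)
t=4.990: state=(2.580, 2.879)
compare at T: x=2.580, y=2.879

largest component: y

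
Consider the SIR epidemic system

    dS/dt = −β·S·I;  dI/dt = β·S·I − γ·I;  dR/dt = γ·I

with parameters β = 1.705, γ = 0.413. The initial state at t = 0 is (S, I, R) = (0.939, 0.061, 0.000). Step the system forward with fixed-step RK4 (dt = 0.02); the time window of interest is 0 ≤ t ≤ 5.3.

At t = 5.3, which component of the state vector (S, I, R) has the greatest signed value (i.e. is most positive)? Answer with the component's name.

t=0.000: state=(0.939, 0.061, 0.000)
step 1 (dt=0.02): k1=(-0.098, 0.072, 0.025), k2=(-0.099, 0.073, 0.025), k3=(-0.099, 0.073, 0.025), k4=(-0.100, 0.074, 0.026); state += dt/6·(k1+2k2+2k3+k4)
t=0.020: state=(0.937, 0.062, 0.001)
t=0.040: state=(0.935, 0.064, 0.001)
t=0.060: state=(0.933, 0.065, 0.002)
continuing one RK4 step at a time; state shown every 10 steps (Δt=0.2):
t=0.200: state=(0.917, 0.077, 0.006)
t=0.400: state=(0.891, 0.097, 0.013)
t=0.600: state=(0.858, 0.120, 0.022)
t=0.800: state=(0.820, 0.147, 0.033)
t=1.000: state=(0.776, 0.178, 0.046)
t=1.200: state=(0.726, 0.211, 0.062)
t=1.400: state=(0.672, 0.247, 0.081)
t=1.600: state=(0.614, 0.283, 0.103)
t=1.800: state=(0.554, 0.318, 0.128)
t=2.000: state=(0.494, 0.350, 0.155)
t=2.200: state=(0.436, 0.378, 0.186)
t=2.400: state=(0.382, 0.400, 0.218)
t=2.600: state=(0.332, 0.416, 0.252)
t=2.800: state=(0.288, 0.426, 0.286)
t=3.000: state=(0.249, 0.429, 0.322)
t=3.200: state=(0.215, 0.428, 0.357)
t=3.400: state=(0.186, 0.422, 0.392)
t=3.600: state=(0.161, 0.412, 0.427)
t=3.800: state=(0.140, 0.399, 0.460)
t=4.000: state=(0.123, 0.385, 0.493)
t=4.200: state=(0.108, 0.368, 0.524)
t=4.400: state=(0.096, 0.351, 0.553)
t=4.600: state=(0.085, 0.333, 0.582)
t=4.800: state=(0.076, 0.315, 0.608)
t=5.000: state=(0.069, 0.298, 0.634)
t=5.200: state=(0.062, 0.280, 0.658)
t=5.300: state=(0.059, 0.272, 0.669)
compare at T: S=0.059, I=0.272, R=0.669

largest component: R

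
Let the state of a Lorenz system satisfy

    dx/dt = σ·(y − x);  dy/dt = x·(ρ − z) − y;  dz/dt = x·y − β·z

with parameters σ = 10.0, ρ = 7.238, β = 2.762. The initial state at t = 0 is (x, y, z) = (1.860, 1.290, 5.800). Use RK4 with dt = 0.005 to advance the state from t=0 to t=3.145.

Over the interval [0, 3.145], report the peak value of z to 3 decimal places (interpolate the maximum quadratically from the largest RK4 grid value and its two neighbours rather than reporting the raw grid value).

t=0.000: state=(1.860, 1.290, 5.800)
step 1 (dt=0.005): k1=(-5.700, 1.385, -13.620), k2=(-5.523, 1.424, -13.538), k3=(-5.526, 1.424, -13.538), k4=(-5.352, 1.462, -13.456); state += dt/6·(k1+2k2+2k3+k4)
t=0.005: state=(1.832, 1.297, 5.732)
t=0.010: state=(1.806, 1.305, 5.665)
t=0.015: state=(1.782, 1.312, 5.599)
continuing one RK4 step at a time; state shown every 40 steps (Δt=0.2):
t=0.200: state=(1.635, 1.821, 3.720)
t=0.400: state=(2.384, 2.942, 2.875)
t=0.600: state=(3.852, 4.726, 3.556)
t=0.800: state=(5.423, 5.923, 6.133)
t=1.000: state=(5.284, 4.694, 8.140)
t=1.200: state=(3.883, 3.276, 7.360)
t=1.400: state=(3.184, 3.087, 5.860)
t=1.600: state=(3.376, 3.631, 5.034)
t=1.800: state=(4.059, 4.440, 5.239)
t=2.000: state=(4.669, 4.839, 6.231)
t=2.200: state=(4.628, 4.437, 6.966)
t=2.400: state=(4.125, 3.875, 6.766)
t=2.600: state=(3.794, 3.729, 6.154)
t=2.800: state=(3.851, 3.957, 5.778)
t=3.000: state=(4.135, 4.287, 5.872)
t=3.145: state=(4.320, 4.413, 6.148)
largest grid value and its neighbours: z(1.025)=8.17233, z(1.030)=8.17280, z(1.035)=8.17136
parabola through these three points peaks at t≈1.029 with z≈8.17286

max z = 8.173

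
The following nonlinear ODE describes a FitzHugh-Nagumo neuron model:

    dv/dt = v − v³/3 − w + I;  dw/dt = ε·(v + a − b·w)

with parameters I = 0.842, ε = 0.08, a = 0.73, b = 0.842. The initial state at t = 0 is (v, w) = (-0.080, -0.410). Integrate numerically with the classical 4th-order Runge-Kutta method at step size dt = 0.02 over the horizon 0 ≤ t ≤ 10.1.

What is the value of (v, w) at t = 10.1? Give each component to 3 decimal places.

t=0.000: state=(-0.080, -0.410)
step 1 (dt=0.02): k1=(1.172, 0.080), k2=(1.183, 0.081), k3=(1.183, 0.081), k4=(1.194, 0.081); state += dt/6·(k1+2k2+2k3+k4)
t=0.020: state=(-0.056, -0.408)
t=0.040: state=(-0.032, -0.407)
t=0.060: state=(-0.008, -0.405)
continuing one RK4 step at a time; state shown every 25 steps (Δt=0.5):
t=0.500: state=(0.656, -0.357)
t=1.000: state=(1.528, -0.273)
t=1.500: state=(1.976, -0.165)
t=2.000: state=(2.063, -0.051)
t=2.500: state=(2.053, 0.061)
t=3.000: state=(2.023, 0.168)
t=3.500: state=(1.991, 0.270)
t=4.000: state=(1.957, 0.367)
t=4.500: state=(1.924, 0.460)
t=5.000: state=(1.890, 0.549)
t=5.500: state=(1.856, 0.633)
t=6.000: state=(1.823, 0.713)
t=6.500: state=(1.789, 0.789)
t=7.000: state=(1.756, 0.861)
t=7.500: state=(1.722, 0.930)
t=8.000: state=(1.688, 0.995)
t=8.500: state=(1.654, 1.056)
t=9.000: state=(1.619, 1.115)
t=9.500: state=(1.585, 1.169)
t=10.000: state=(1.550, 1.221)
t=10.100: state=(1.543, 1.231)

(v, w) = (1.543, 1.231)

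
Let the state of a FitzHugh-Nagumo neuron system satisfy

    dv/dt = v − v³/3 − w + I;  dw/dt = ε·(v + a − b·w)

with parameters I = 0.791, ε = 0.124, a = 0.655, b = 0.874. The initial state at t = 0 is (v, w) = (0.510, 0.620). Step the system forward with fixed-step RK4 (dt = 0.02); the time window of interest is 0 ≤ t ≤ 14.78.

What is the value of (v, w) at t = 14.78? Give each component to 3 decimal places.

(v, w) = (-1.821, 0.901)

t=0.000: state=(0.510, 0.620)
step 1 (dt=0.02): k1=(0.637, 0.077), k2=(0.641, 0.078), k3=(0.641, 0.078), k4=(0.645, 0.079); state += dt/6·(k1+2k2+2k3+k4)
t=0.020: state=(0.523, 0.622)
t=0.040: state=(0.536, 0.623)
t=0.060: state=(0.549, 0.625)
continuing one RK4 step at a time; state shown every 25 steps (Δt=0.5):
t=0.500: state=(0.869, 0.668)
t=1.000: state=(1.240, 0.736)
t=1.500: state=(1.495, 0.821)
t=2.000: state=(1.604, 0.911)
t=2.500: state=(1.624, 1.000)
t=3.000: state=(1.603, 1.084)
t=3.500: state=(1.565, 1.162)
t=4.000: state=(1.520, 1.234)
t=4.500: state=(1.472, 1.298)
t=5.000: state=(1.422, 1.357)
t=5.500: state=(1.370, 1.409)
t=6.000: state=(1.317, 1.455)
t=6.500: state=(1.261, 1.496)
t=7.000: state=(1.204, 1.531)
t=7.500: state=(1.144, 1.560)
t=8.000: state=(1.079, 1.585)
t=8.500: state=(1.009, 1.604)
t=9.000: state=(0.932, 1.617)
t=9.500: state=(0.844, 1.625)
t=10.000: state=(0.739, 1.627)
t=10.500: state=(0.608, 1.621)
t=11.000: state=(0.435, 1.607)
t=11.500: state=(0.185, 1.581)
t=12.000: state=(-0.195, 1.538)
t=12.500: state=(-0.761, 1.468)
t=13.000: state=(-1.387, 1.364)
t=13.500: state=(-1.752, 1.235)
t=14.000: state=(-1.850, 1.100)
t=14.500: state=(-1.841, 0.970)
t=14.780: state=(-1.821, 0.901)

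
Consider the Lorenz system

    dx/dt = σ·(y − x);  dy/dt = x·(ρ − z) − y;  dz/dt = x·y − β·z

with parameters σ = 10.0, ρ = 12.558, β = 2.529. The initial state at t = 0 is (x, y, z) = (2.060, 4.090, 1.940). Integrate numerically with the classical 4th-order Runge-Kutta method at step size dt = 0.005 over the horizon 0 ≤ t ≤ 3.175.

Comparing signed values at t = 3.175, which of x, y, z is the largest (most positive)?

t=0.000: state=(2.060, 4.090, 1.940)
step 1 (dt=0.005): k1=(20.300, 17.783, 3.519), k2=(20.237, 18.259, 3.798), k3=(20.251, 18.255, 3.798), k4=(20.200, 18.726, 4.082); state += dt/6·(k1+2k2+2k3+k4)
t=0.005: state=(2.161, 4.181, 1.959)
t=0.010: state=(2.262, 4.277, 1.981)
t=0.015: state=(2.363, 4.378, 2.006)
continuing one RK4 step at a time; state shown every 40 steps (Δt=0.2):
t=0.200: state=(7.111, 10.251, 6.724)
t=0.400: state=(9.020, 6.331, 18.338)
t=0.600: state=(2.720, 0.754, 13.448)
t=0.800: state=(1.125, 1.067, 8.305)
t=1.000: state=(1.696, 2.312, 5.360)
t=1.200: state=(3.904, 5.612, 4.970)
t=1.400: state=(8.079, 9.797, 11.182)
t=1.600: state=(6.870, 4.343, 16.402)
t=1.800: state=(2.913, 1.945, 11.759)
t=2.000: state=(2.510, 2.892, 7.994)
t=2.200: state=(4.212, 5.537, 7.023)
t=2.400: state=(7.227, 8.426, 11.123)
t=2.600: state=(6.757, 5.205, 15.071)
t=2.800: state=(3.868, 3.002, 12.059)
t=3.000: state=(3.465, 3.824, 9.053)
t=3.175: state=(4.737, 5.776, 8.594)
compare at T: x=4.737, y=5.776, z=8.594

largest component: z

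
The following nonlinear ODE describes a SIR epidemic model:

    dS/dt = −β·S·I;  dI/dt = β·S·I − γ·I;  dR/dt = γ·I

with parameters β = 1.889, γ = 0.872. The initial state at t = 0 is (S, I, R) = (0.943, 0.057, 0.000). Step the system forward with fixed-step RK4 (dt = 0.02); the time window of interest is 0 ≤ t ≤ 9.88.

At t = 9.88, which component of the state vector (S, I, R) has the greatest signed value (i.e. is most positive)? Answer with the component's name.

t=0.000: state=(0.943, 0.057, 0.000)
step 1 (dt=0.02): k1=(-0.102, 0.052, 0.050), k2=(-0.102, 0.052, 0.050), k3=(-0.102, 0.052, 0.050), k4=(-0.103, 0.053, 0.051); state += dt/6·(k1+2k2+2k3+k4)
t=0.020: state=(0.941, 0.058, 0.001)
t=0.040: state=(0.939, 0.059, 0.002)
t=0.060: state=(0.937, 0.060, 0.003)
continuing one RK4 step at a time; state shown every 25 steps (Δt=0.5):
t=0.500: state=(0.881, 0.087, 0.031)
t=1.000: state=(0.798, 0.125, 0.077)
t=1.500: state=(0.696, 0.164, 0.140)
t=2.000: state=(0.587, 0.194, 0.219)
t=2.500: state=(0.485, 0.208, 0.307)
t=3.000: state=(0.398, 0.204, 0.398)
t=3.500: state=(0.331, 0.186, 0.483)
t=4.000: state=(0.281, 0.160, 0.559)
t=4.500: state=(0.245, 0.133, 0.623)
t=5.000: state=(0.219, 0.107, 0.675)
t=5.500: state=(0.200, 0.084, 0.716)
t=6.000: state=(0.186, 0.065, 0.748)
t=6.500: state=(0.177, 0.050, 0.773)
t=7.000: state=(0.169, 0.038, 0.793)
t=7.500: state=(0.164, 0.029, 0.807)
t=8.000: state=(0.160, 0.022, 0.818)
t=8.500: state=(0.157, 0.016, 0.826)
t=9.000: state=(0.155, 0.012, 0.832)
t=9.500: state=(0.154, 0.009, 0.837)
t=9.880: state=(0.153, 0.007, 0.840)
compare at T: S=0.153, I=0.007, R=0.840

largest component: R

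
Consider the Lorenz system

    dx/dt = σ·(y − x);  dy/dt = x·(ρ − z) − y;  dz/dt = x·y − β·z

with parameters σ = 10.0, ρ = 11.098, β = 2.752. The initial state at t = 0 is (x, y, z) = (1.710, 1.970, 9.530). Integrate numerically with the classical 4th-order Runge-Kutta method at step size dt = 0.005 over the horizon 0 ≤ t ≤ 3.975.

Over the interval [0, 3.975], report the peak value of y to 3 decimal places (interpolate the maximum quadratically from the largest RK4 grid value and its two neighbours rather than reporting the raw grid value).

t=0.000: state=(1.710, 1.970, 9.530)
step 1 (dt=0.005): k1=(2.600, 0.711, -22.858), k2=(2.553, 0.818, -22.685), k3=(2.557, 0.817, -22.686), k4=(2.513, 0.923, -22.513); state += dt/6·(k1+2k2+2k3+k4)
t=0.005: state=(1.723, 1.974, 9.417)
t=0.010: state=(1.735, 1.979, 9.305)
t=0.015: state=(1.747, 1.985, 9.195)
continuing one RK4 step at a time; state shown every 40 steps (Δt=0.2):
t=0.200: state=(2.358, 2.900, 6.230)
t=0.400: state=(4.186, 5.501, 5.725)
t=0.600: state=(7.041, 8.119, 9.793)
t=0.800: state=(6.585, 5.185, 13.337)
t=1.000: state=(3.949, 3.134, 10.654)
t=1.200: state=(3.521, 3.817, 7.972)
t=1.400: state=(4.823, 5.744, 7.682)
t=1.600: state=(6.484, 6.934, 10.368)
t=1.800: state=(5.967, 5.152, 12.023)
t=2.000: state=(4.464, 3.995, 10.353)
t=2.200: state=(4.305, 4.575, 8.724)
t=2.400: state=(5.267, 5.853, 8.921)
t=2.600: state=(6.070, 6.147, 10.646)
t=2.800: state=(5.519, 5.024, 11.170)
t=3.000: state=(4.722, 4.518, 10.044)
t=3.200: state=(4.792, 5.034, 9.209)
t=3.400: state=(5.442, 5.763, 9.631)
t=3.600: state=(5.739, 5.671, 10.614)
t=3.800: state=(5.297, 5.011, 10.639)
t=3.975: state=(4.931, 4.834, 10.003)
largest grid value and its neighbours: y(0.600)=8.11927, y(0.605)=8.12211, y(0.610)=8.11988
parabola through these three points peaks at t≈0.605 with y≈8.12212

max y = 8.122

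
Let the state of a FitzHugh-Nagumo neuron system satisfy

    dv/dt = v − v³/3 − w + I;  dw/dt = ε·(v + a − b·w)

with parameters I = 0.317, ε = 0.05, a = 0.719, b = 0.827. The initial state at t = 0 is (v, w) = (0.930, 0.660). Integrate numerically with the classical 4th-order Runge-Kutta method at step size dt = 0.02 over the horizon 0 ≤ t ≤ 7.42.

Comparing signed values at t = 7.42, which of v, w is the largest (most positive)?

t=0.000: state=(0.930, 0.660)
step 1 (dt=0.02): k1=(0.319, 0.055), k2=(0.319, 0.055), k3=(0.319, 0.055), k4=(0.319, 0.055); state += dt/6·(k1+2k2+2k3+k4)
t=0.020: state=(0.936, 0.661)
t=0.040: state=(0.943, 0.662)
t=0.060: state=(0.949, 0.663)
continuing one RK4 step at a time; state shown every 25 steps (Δt=0.5):
t=0.500: state=(1.084, 0.689)
t=1.000: state=(1.210, 0.721)
t=1.500: state=(1.297, 0.756)
t=2.000: state=(1.344, 0.791)
t=2.500: state=(1.361, 0.826)
t=3.000: state=(1.359, 0.860)
t=3.500: state=(1.343, 0.894)
t=4.000: state=(1.319, 0.926)
t=4.500: state=(1.288, 0.957)
t=5.000: state=(1.254, 0.987)
t=5.500: state=(1.215, 1.015)
t=6.000: state=(1.173, 1.042)
t=6.500: state=(1.125, 1.067)
t=7.000: state=(1.073, 1.090)
t=7.420: state=(1.023, 1.108)
compare at T: v=1.023, w=1.108

largest component: w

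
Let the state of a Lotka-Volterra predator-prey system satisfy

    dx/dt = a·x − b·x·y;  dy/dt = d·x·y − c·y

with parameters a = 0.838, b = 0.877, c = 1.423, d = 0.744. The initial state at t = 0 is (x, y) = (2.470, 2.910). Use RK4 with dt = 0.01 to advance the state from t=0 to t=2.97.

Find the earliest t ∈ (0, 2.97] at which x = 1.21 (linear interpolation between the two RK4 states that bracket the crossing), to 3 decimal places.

t=0.000: state=(2.470, 2.910)
step 1 (dt=0.01): k1=(-4.234, 1.207), k2=(-4.210, 1.163), k3=(-4.210, 1.163), k4=(-4.186, 1.120); state += dt/6·(k1+2k2+2k3+k4)
t=0.010: state=(2.428, 2.922)
t=0.020: state=(2.386, 2.932)
t=0.030: state=(2.345, 2.942)
continuing one RK4 step at a time; state shown every 10 steps (Δt=0.1):
t=0.100: state=(2.073, 2.988)
t=0.200: state=(1.734, 2.984)
t=0.300: state=(1.455, 2.913)
t=0.400: state=(1.231, 2.792)
t=0.410: state=(1.212, 2.777)
next step: t=0.420: state=(1.193, 2.763) — x has crossed 1.21
linear interpolation between t=0.410 (1.21188) and t=0.420 (1.19275) → t≈0.411

t = 0.411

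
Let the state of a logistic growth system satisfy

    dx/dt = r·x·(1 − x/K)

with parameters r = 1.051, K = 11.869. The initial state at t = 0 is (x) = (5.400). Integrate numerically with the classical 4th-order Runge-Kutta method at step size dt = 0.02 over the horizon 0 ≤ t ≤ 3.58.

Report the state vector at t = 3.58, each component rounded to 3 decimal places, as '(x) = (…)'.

t=0.000: state=(5.400)
step 1 (dt=0.02): k1=(3.093), k2=(3.096), k3=(3.096), k4=(3.099); state += dt/6·(k1+2k2+2k3+k4)
t=0.020: state=(5.462)
t=0.040: state=(5.524)
t=0.060: state=(5.586)
continuing one RK4 step at a time; state shown every 10 steps (Δt=0.2):
t=0.200: state=(6.022)
t=0.400: state=(6.643)
t=0.600: state=(7.248)
t=0.800: state=(7.825)
t=1.000: state=(8.366)
t=1.200: state=(8.861)
t=1.400: state=(9.309)
t=1.600: state=(9.706)
t=1.800: state=(10.053)
t=2.000: state=(10.353)
t=2.200: state=(10.610)
t=2.400: state=(10.828)
t=2.600: state=(11.011)
t=2.800: state=(11.164)
t=3.000: state=(11.291)
t=3.200: state=(11.396)
t=3.400: state=(11.483)
t=3.580: state=(11.548)

(x) = (11.548)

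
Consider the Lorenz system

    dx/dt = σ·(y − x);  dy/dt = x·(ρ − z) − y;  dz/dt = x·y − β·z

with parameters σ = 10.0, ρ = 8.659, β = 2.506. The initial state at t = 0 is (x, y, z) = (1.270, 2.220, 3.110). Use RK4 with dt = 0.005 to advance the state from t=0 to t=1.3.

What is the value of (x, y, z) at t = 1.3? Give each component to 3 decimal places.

(x, y, z) = (3.298, 3.821, 5.358)

t=0.000: state=(1.270, 2.220, 3.110)
step 1 (dt=0.005): k1=(9.500, 4.827, -4.974), k2=(9.383, 4.963, -4.875), k3=(9.389, 4.961, -4.876), k4=(9.279, 5.095, -4.776); state += dt/6·(k1+2k2+2k3+k4)
t=0.005: state=(1.317, 2.245, 3.086)
t=0.010: state=(1.363, 2.271, 3.062)
t=0.015: state=(1.408, 2.298, 3.040)
continuing one RK4 step at a time; state shown every 10 steps (Δt=0.05):
t=0.050: state=(1.705, 2.524, 2.911)
t=0.100: state=(2.113, 2.942, 2.814)
t=0.150: state=(2.547, 3.463, 2.834)
t=0.200: state=(3.035, 4.076, 2.995)
t=0.250: state=(3.589, 4.766, 3.333)
t=0.300: state=(4.207, 5.495, 3.883)
t=0.350: state=(4.866, 6.197, 4.678)
t=0.400: state=(5.519, 6.773, 5.720)
t=0.450: state=(6.092, 7.101, 6.953)
t=0.500: state=(6.497, 7.076, 8.248)
t=0.550: state=(6.649, 6.667, 9.415)
t=0.600: state=(6.511, 5.950, 10.268)
t=0.650: state=(6.108, 5.086, 10.699)
t=0.700: state=(5.524, 4.247, 10.713)
t=0.750: state=(4.868, 3.553, 10.399)
t=0.800: state=(4.237, 3.049, 9.875)
t=0.850: state=(3.695, 2.724, 9.246)
t=0.900: state=(3.271, 2.547, 8.585)
t=0.950: state=(2.969, 2.483, 7.940)
t=1.000: state=(2.780, 2.505, 7.340)
t=1.050: state=(2.689, 2.595, 6.801)
t=1.100: state=(2.682, 2.743, 6.336)
t=1.150: state=(2.747, 2.942, 5.952)
t=1.200: state=(2.875, 3.191, 5.655)
t=1.250: state=(3.061, 3.486, 5.455)
t=1.300: state=(3.298, 3.821, 5.358)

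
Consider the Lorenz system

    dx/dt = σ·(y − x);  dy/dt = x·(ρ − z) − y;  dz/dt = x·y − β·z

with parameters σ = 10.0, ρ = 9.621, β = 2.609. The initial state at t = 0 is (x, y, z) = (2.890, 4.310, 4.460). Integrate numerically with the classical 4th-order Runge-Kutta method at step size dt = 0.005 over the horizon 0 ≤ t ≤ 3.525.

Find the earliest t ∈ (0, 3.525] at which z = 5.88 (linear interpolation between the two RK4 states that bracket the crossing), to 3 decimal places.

t = 0.162

t=0.000: state=(2.890, 4.310, 4.460)
step 1 (dt=0.005): k1=(14.200, 10.605, 0.820), k2=(14.110, 10.756, 1.045), k3=(14.116, 10.753, 1.044), k4=(14.032, 10.900, 1.270); state += dt/6·(k1+2k2+2k3+k4)
t=0.005: state=(2.961, 4.364, 4.465)
t=0.010: state=(3.030, 4.419, 4.473)
t=0.015: state=(3.099, 4.476, 4.482)
t=0.160: state=(5.051, 6.398, 5.845)
next step: t=0.165: state=(5.118, 6.461, 5.932) — z has crossed 5.88
linear interpolation between t=0.160 (5.84513) and t=0.165 (5.93177) → t≈0.162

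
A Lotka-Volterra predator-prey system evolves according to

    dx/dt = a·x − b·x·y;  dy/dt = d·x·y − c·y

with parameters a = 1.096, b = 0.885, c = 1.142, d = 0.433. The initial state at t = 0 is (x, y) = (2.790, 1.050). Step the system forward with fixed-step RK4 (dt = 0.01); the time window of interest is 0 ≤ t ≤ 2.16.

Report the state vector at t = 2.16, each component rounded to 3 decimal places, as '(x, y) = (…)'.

t=0.000: state=(2.790, 1.050)
step 1 (dt=0.01): k1=(0.465, 0.069), k2=(0.465, 0.070), k3=(0.465, 0.070), k4=(0.464, 0.072); state += dt/6·(k1+2k2+2k3+k4)
t=0.010: state=(2.795, 1.051)
t=0.020: state=(2.799, 1.051)
t=0.030: state=(2.804, 1.052)
continuing one RK4 step at a time; state shown every 10 steps (Δt=0.1):
t=0.100: state=(2.836, 1.058)
t=0.200: state=(2.880, 1.068)
t=0.300: state=(2.923, 1.080)
t=0.400: state=(2.962, 1.095)
t=0.500: state=(2.998, 1.111)
t=0.600: state=(3.029, 1.129)
t=0.700: state=(3.056, 1.149)
t=0.800: state=(3.077, 1.171)
t=0.900: state=(3.092, 1.194)
t=1.000: state=(3.101, 1.218)
t=1.100: state=(3.103, 1.243)
t=1.200: state=(3.099, 1.268)
t=1.300: state=(3.087, 1.293)
t=1.400: state=(3.069, 1.318)
t=1.500: state=(3.044, 1.342)
t=1.600: state=(3.013, 1.365)
t=1.700: state=(2.976, 1.387)
t=1.800: state=(2.935, 1.406)
t=1.900: state=(2.890, 1.423)
t=2.000: state=(2.841, 1.437)
t=2.100: state=(2.790, 1.448)
t=2.160: state=(2.759, 1.453)

(x, y) = (2.759, 1.453)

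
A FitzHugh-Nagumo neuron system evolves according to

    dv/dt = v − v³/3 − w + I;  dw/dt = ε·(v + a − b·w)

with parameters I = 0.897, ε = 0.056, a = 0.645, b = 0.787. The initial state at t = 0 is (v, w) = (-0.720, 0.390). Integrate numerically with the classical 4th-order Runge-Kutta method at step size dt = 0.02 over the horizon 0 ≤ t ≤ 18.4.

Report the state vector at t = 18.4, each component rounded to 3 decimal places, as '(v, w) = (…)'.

(v, w) = (1.776, 0.851)

t=0.000: state=(-0.720, 0.390)
step 1 (dt=0.02): k1=(-0.089, -0.021), k2=(-0.089, -0.021), k3=(-0.089, -0.021), k4=(-0.089, -0.021); state += dt/6·(k1+2k2+2k3+k4)
t=0.020: state=(-0.722, 0.390)
t=0.040: state=(-0.724, 0.389)
t=0.060: state=(-0.725, 0.389)
continuing one RK4 step at a time; state shown every 50 steps (Δt=1):
t=1.000: state=(-0.818, 0.366)
t=2.000: state=(-0.923, 0.338)
t=3.000: state=(-1.014, 0.306)
t=4.000: state=(-1.070, 0.271)
t=5.000: state=(-1.085, 0.235)
t=6.000: state=(-1.067, 0.201)
t=7.000: state=(-1.020, 0.171)
t=8.000: state=(-0.946, 0.145)
t=9.000: state=(-0.838, 0.125)
t=10.000: state=(-0.672, 0.113)
t=11.000: state=(-0.370, 0.114)
t=12.000: state=(0.333, 0.141)
t=13.000: state=(1.583, 0.223)
t=14.000: state=(1.945, 0.349)
t=15.000: state=(1.928, 0.476)
t=16.000: state=(1.885, 0.595)
t=17.000: state=(1.839, 0.707)
t=18.000: state=(1.794, 0.811)
t=18.400: state=(1.776, 0.851)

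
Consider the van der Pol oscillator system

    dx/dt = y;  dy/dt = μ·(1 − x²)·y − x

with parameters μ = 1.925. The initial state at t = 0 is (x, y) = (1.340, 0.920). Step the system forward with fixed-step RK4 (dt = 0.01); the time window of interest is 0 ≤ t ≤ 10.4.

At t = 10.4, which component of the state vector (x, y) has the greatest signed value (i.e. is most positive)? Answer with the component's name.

largest component: y

t=0.000: state=(1.340, 0.920)
step 1 (dt=0.01): k1=(0.920, -2.749), k2=(0.906, -2.754), k3=(0.906, -2.754), k4=(0.892, -2.758); state += dt/6·(k1+2k2+2k3+k4)
t=0.010: state=(1.349, 0.892)
t=0.020: state=(1.358, 0.865)
t=0.030: state=(1.366, 0.837)
continuing one RK4 step at a time; state shown every 50 steps (Δt=0.5):
t=0.500: state=(1.501, -0.128)
t=1.000: state=(1.329, -0.511)
t=1.500: state=(0.993, -0.868)
t=2.000: state=(0.366, -1.837)
t=2.500: state=(-1.087, -3.642)
t=3.000: state=(-2.006, -0.200)
t=3.500: state=(-1.921, 0.325)
t=4.000: state=(-1.737, 0.407)
t=4.500: state=(-1.511, 0.506)
t=5.000: state=(-1.215, 0.700)
t=5.500: state=(-0.761, 1.210)
t=6.000: state=(0.195, 2.940)
t=6.500: state=(1.791, 1.813)
t=7.000: state=(1.999, -0.213)
t=7.500: state=(1.843, -0.367)
t=8.000: state=(1.640, -0.446)
t=8.500: state=(1.388, -0.576)
t=9.000: state=(1.039, -0.864)
t=9.500: state=(0.431, -1.752)
t=10.000: state=(-0.977, -3.722)
t=10.400: state=(-1.952, -0.794)
compare at T: x=-1.952, y=-0.794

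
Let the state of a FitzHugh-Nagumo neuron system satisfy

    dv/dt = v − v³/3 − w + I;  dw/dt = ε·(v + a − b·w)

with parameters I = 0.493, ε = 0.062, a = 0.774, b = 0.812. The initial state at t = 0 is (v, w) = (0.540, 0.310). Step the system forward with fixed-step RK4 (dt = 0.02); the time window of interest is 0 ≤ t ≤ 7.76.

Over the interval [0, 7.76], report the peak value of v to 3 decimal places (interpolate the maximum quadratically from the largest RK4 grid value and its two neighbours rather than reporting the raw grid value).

t=0.000: state=(0.540, 0.310)
step 1 (dt=0.02): k1=(0.671, 0.066), k2=(0.675, 0.066), k3=(0.675, 0.066), k4=(0.679, 0.067); state += dt/6·(k1+2k2+2k3+k4)
t=0.020: state=(0.553, 0.311)
t=0.040: state=(0.567, 0.313)
t=0.060: state=(0.581, 0.314)
continuing one RK4 step at a time; state shown every 25 steps (Δt=0.5):
t=0.500: state=(0.916, 0.348)
t=1.000: state=(1.297, 0.397)
t=1.500: state=(1.551, 0.455)
t=2.000: state=(1.659, 0.517)
t=2.500: state=(1.685, 0.579)
t=3.000: state=(1.675, 0.640)
t=3.500: state=(1.651, 0.699)
t=4.000: state=(1.622, 0.755)
t=4.500: state=(1.590, 0.809)
t=5.000: state=(1.556, 0.861)
t=5.500: state=(1.522, 0.910)
t=6.000: state=(1.486, 0.957)
t=6.500: state=(1.449, 1.002)
t=7.000: state=(1.411, 1.045)
t=7.500: state=(1.372, 1.085)
t=7.760: state=(1.351, 1.105)
largest grid value and its neighbours: v(2.520)=1.68471, v(2.540)=1.68473, v(2.560)=1.68470
parabola through these three points peaks at t≈2.539 with v≈1.68473

max v = 1.685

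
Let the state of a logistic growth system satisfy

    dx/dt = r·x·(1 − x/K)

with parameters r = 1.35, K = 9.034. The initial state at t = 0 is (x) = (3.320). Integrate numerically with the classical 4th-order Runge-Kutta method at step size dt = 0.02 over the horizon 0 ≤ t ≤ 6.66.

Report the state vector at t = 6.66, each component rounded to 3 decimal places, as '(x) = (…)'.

t=0.000: state=(3.320)
step 1 (dt=0.02): k1=(2.835), k2=(2.845), k3=(2.845), k4=(2.855); state += dt/6·(k1+2k2+2k3+k4)
t=0.020: state=(3.377)
t=0.040: state=(3.434)
t=0.060: state=(3.492)
continuing one RK4 step at a time; state shown every 25 steps (Δt=0.5):
t=0.500: state=(4.815)
t=1.000: state=(6.247)
t=1.500: state=(7.362)
t=2.000: state=(8.097)
t=2.500: state=(8.532)
t=3.000: state=(8.771)
t=3.500: state=(8.898)
t=4.000: state=(8.964)
t=4.500: state=(8.998)
t=5.000: state=(9.016)
t=5.500: state=(9.025)
t=6.000: state=(9.029)
t=6.500: state=(9.032)
t=6.660: state=(9.032)

(x) = (9.032)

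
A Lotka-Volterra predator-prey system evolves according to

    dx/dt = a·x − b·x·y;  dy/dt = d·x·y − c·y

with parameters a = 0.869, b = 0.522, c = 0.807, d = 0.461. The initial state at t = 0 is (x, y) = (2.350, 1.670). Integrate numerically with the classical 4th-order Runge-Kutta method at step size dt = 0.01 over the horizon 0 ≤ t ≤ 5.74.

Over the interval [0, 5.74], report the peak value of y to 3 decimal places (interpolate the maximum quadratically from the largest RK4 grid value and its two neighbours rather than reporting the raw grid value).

max y = 2.212

t=0.000: state=(2.350, 1.670)
step 1 (dt=0.01): k1=(-0.006, 0.462), k2=(-0.009, 0.462), k3=(-0.009, 0.462), k4=(-0.012, 0.463); state += dt/6·(k1+2k2+2k3+k4)
t=0.010: state=(2.350, 1.675)
t=0.020: state=(2.350, 1.679)
t=0.030: state=(2.350, 1.684)
continuing one RK4 step at a time; state shown every 20 steps (Δt=0.2):
t=0.200: state=(2.337, 1.764)
t=0.400: state=(2.302, 1.860)
t=0.600: state=(2.244, 1.952)
t=0.800: state=(2.168, 2.036)
t=1.000: state=(2.078, 2.107)
t=1.200: state=(1.978, 2.162)
t=1.400: state=(1.875, 2.197)
t=1.600: state=(1.771, 2.212)
t=1.800: state=(1.673, 2.206)
t=2.000: state=(1.583, 2.181)
t=2.200: state=(1.503, 2.140)
t=2.400: state=(1.435, 2.085)
t=2.600: state=(1.378, 2.019)
t=2.800: state=(1.333, 1.947)
t=3.000: state=(1.299, 1.870)
t=3.200: state=(1.277, 1.792)
t=3.400: state=(1.265, 1.714)
t=3.600: state=(1.263, 1.639)
t=3.800: state=(1.272, 1.567)
t=4.000: state=(1.289, 1.501)
t=4.200: state=(1.316, 1.440)
t=4.400: state=(1.351, 1.385)
t=4.600: state=(1.394, 1.338)
t=4.800: state=(1.446, 1.298)
t=5.000: state=(1.505, 1.265)
t=5.200: state=(1.571, 1.241)
t=5.400: state=(1.644, 1.224)
t=5.600: state=(1.722, 1.217)
t=5.740: state=(1.779, 1.217)
largest grid value and its neighbours: y(1.630)=2.21216, y(1.640)=2.21220, y(1.650)=2.21218
parabola through these three points peaks at t≈1.642 with y≈2.21220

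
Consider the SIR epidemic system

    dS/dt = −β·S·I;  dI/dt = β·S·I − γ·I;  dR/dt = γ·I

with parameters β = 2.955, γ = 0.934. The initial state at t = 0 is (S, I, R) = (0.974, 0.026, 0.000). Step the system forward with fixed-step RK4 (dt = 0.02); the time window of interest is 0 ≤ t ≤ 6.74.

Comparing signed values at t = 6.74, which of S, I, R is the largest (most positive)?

t=0.000: state=(0.974, 0.026, 0.000)
step 1 (dt=0.02): k1=(-0.075, 0.051, 0.024), k2=(-0.076, 0.051, 0.025), k3=(-0.076, 0.051, 0.025), k4=(-0.078, 0.052, 0.025); state += dt/6·(k1+2k2+2k3+k4)
t=0.020: state=(0.972, 0.027, 0.000)
t=0.040: state=(0.971, 0.028, 0.001)
t=0.060: state=(0.969, 0.029, 0.002)
continuing one RK4 step at a time; state shown every 25 steps (Δt=0.5):
t=0.500: state=(0.914, 0.066, 0.020)
t=1.000: state=(0.785, 0.147, 0.068)
t=1.500: state=(0.583, 0.255, 0.162)
t=2.000: state=(0.377, 0.323, 0.300)
t=2.500: state=(0.234, 0.315, 0.451)
t=3.000: state=(0.152, 0.261, 0.587)
t=3.500: state=(0.108, 0.198, 0.694)
t=4.000: state=(0.084, 0.143, 0.773)
t=4.500: state=(0.071, 0.100, 0.829)
t=5.000: state=(0.062, 0.069, 0.868)
t=5.500: state=(0.057, 0.047, 0.895)
t=6.000: state=(0.054, 0.032, 0.914)
t=6.500: state=(0.052, 0.022, 0.926)
t=6.740: state=(0.051, 0.018, 0.931)
compare at T: S=0.051, I=0.018, R=0.931

largest component: R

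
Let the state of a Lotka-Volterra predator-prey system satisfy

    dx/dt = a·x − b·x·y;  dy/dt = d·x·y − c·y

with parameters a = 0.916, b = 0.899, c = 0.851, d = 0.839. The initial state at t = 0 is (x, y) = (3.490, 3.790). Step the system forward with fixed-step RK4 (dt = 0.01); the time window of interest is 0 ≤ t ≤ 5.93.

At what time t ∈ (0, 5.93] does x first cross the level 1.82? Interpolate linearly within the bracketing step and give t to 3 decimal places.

t=0.000: state=(3.490, 3.790)
step 1 (dt=0.01): k1=(-8.694, 7.872), k2=(-8.708, 7.814), k3=(-8.707, 7.814), k4=(-8.716, 7.752); state += dt/6·(k1+2k2+2k3+k4)
t=0.010: state=(3.403, 3.868)
t=0.020: state=(3.316, 3.945)
t=0.030: state=(3.229, 4.020)
continuing one RK4 step at a time; state shown every 20 steps (Δt=0.2):
t=0.200: state=(1.879, 4.987)
next step: t=0.210: state=(1.813, 5.022) — x has crossed 1.82
linear interpolation between t=0.200 (1.87942) and t=0.210 (1.81327) → t≈0.209

t = 0.209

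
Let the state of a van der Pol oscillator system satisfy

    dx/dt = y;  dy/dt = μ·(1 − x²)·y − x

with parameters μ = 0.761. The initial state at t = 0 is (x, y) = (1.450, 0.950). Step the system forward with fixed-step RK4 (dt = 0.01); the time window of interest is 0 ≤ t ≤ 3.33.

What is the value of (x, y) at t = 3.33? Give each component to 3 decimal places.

t=0.000: state=(1.450, 0.950)
step 1 (dt=0.01): k1=(0.950, -2.247), k2=(0.939, -2.252), k3=(0.939, -2.252), k4=(0.927, -2.257); state += dt/6·(k1+2k2+2k3+k4)
t=0.010: state=(1.459, 0.927)
t=0.020: state=(1.469, 0.905)
t=0.030: state=(1.477, 0.882)
continuing one RK4 step at a time; state shown every 20 steps (Δt=0.2):
t=0.200: state=(1.595, 0.499)
t=0.400: state=(1.653, 0.100)
t=0.600: state=(1.640, -0.214)
t=0.800: state=(1.573, -0.454)
t=1.000: state=(1.462, -0.649)
t=1.200: state=(1.314, -0.823)
t=1.400: state=(1.132, -0.999)
t=1.600: state=(0.913, -1.196)
t=1.800: state=(0.652, -1.429)
t=2.000: state=(0.339, -1.707)
t=2.200: state=(-0.033, -2.011)
t=2.400: state=(-0.462, -2.265)
t=2.600: state=(-0.924, -2.302)
t=2.800: state=(-1.358, -1.968)
t=3.000: state=(-1.690, -1.324)
t=3.200: state=(-1.885, -0.638)
t=3.330: state=(-1.943, -0.271)

(x, y) = (-1.943, -0.271)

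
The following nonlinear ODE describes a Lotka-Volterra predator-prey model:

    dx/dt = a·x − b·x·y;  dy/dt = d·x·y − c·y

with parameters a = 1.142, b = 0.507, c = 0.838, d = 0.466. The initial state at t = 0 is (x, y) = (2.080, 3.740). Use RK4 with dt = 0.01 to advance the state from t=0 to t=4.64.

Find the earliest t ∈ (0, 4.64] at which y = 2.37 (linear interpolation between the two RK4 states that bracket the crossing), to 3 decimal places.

t = 1.742

t=0.000: state=(2.080, 3.740)
step 1 (dt=0.01): k1=(-1.569, 0.491), k2=(-1.565, 0.478), k3=(-1.565, 0.478), k4=(-1.562, 0.464); state += dt/6·(k1+2k2+2k3+k4)
t=0.010: state=(2.064, 3.745)
t=0.020: state=(2.049, 3.749)
t=0.030: state=(2.033, 3.754)
continuing one RK4 step at a time; state shown every 20 steps (Δt=0.2):
t=0.200: state=(1.783, 3.786)
t=0.400: state=(1.529, 3.734)
t=0.600: state=(1.324, 3.606)
t=0.800: state=(1.164, 3.423)
t=1.000: state=(1.045, 3.208)
t=1.200: state=(0.960, 2.978)
t=1.400: state=(0.902, 2.746)
t=1.600: state=(0.868, 2.522)
t=1.740: state=(0.856, 2.372)
next step: t=1.750: state=(0.856, 2.362) — y has crossed 2.37
linear interpolation between t=1.740 (2.37209) and t=1.750 (2.36170) → t≈1.742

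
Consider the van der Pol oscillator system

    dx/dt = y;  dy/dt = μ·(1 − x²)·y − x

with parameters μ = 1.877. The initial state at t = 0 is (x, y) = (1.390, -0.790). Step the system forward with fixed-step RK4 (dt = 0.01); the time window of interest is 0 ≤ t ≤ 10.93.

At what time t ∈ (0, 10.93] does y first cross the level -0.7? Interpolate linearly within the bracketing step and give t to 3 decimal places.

t=0.000: state=(1.390, -0.790)
step 1 (dt=0.01): k1=(-0.790, -0.008), k2=(-0.790, -0.020), k3=(-0.790, -0.020), k4=(-0.790, -0.032); state += dt/6·(k1+2k2+2k3+k4)
t=0.010: state=(1.382, -0.790)
t=0.020: state=(1.374, -0.791)
t=0.030: state=(1.366, -0.791)
continuing one RK4 step at a time; state shown every 50 steps (Δt=0.5):
t=0.500: state=(0.949, -1.063)
t=1.000: state=(0.179, -2.283)
t=1.500: state=(-1.441, -3.160)
t=1.780: state=(-1.970, -0.745)
next step: t=1.790: state=(-1.978, -0.687) — y has crossed -0.7
linear interpolation between t=1.780 (-0.74538) and t=1.790 (-0.68672) → t≈1.788

t = 1.788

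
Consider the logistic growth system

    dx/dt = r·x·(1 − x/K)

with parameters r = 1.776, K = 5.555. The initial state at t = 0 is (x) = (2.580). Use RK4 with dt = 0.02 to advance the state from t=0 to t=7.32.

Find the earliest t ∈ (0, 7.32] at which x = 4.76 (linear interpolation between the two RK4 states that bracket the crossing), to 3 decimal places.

t=0.000: state=(2.580)
step 1 (dt=0.02): k1=(2.454), k2=(2.457), k3=(2.457), k4=(2.459); state += dt/6·(k1+2k2+2k3+k4)
t=0.020: state=(2.629)
t=0.040: state=(2.678)
t=0.060: state=(2.728)
continuing one RK4 step at a time; state shown every 25 steps (Δt=0.5):
t=0.500: state=(3.767)
t=1.000: state=(4.648)
t=1.080: state=(4.750)
next step: t=1.100: state=(4.775) — x has crossed 4.76
linear interpolation between t=1.080 (4.75039) and t=1.100 (4.77452) → t≈1.088

t = 1.088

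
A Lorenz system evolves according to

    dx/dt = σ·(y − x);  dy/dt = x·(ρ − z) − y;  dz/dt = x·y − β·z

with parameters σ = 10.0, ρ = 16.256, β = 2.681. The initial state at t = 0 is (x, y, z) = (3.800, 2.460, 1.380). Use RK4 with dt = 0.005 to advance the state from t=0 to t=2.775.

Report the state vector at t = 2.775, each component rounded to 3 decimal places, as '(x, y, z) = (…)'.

(x, y, z) = (-2.004, -1.963, 11.295)

t=0.000: state=(3.800, 2.460, 1.380)
step 1 (dt=0.005): k1=(-13.400, 54.069, 5.648), k2=(-11.713, 53.382, 6.037), k3=(-11.773, 53.443, 6.039), k4=(-10.139, 52.813, 6.422); state += dt/6·(k1+2k2+2k3+k4)
t=0.005: state=(3.741, 2.727, 1.410)
t=0.010: state=(3.698, 2.989, 1.444)
t=0.015: state=(3.670, 3.245, 1.482)
continuing one RK4 step at a time; state shown every 20 steps (Δt=0.1):
t=0.100: state=(4.832, 7.639, 2.899)
t=0.200: state=(8.847, 13.688, 8.808)
t=0.300: state=(12.522, 13.487, 21.020)
t=0.400: state=(9.482, 3.513, 24.755)
t=0.500: state=(3.768, -0.730, 19.486)
t=0.600: state=(0.799, -0.905, 14.745)
t=0.700: state=(-0.221, -0.786, 11.264)
t=0.800: state=(-0.635, -0.992, 8.650)
t=0.900: state=(-1.057, -1.590, 6.711)
t=1.000: state=(-1.800, -2.809, 5.406)
t=1.100: state=(-3.222, -5.144, 5.004)
t=1.200: state=(-5.813, -9.110, 6.673)
t=1.300: state=(-9.498, -13.067, 12.925)
t=1.400: state=(-11.229, -10.320, 21.600)
t=1.500: state=(-7.932, -3.271, 22.252)
t=1.600: state=(-3.822, -0.723, 17.872)
t=1.700: state=(-1.812, -0.722, 13.815)
t=1.800: state=(-1.293, -1.213, 10.687)
t=1.900: state=(-1.504, -1.980, 8.364)
t=2.000: state=(-2.260, -3.331, 6.829)
t=2.100: state=(-3.759, -5.754, 6.417)
t=2.200: state=(-6.345, -9.497, 8.331)
t=2.300: state=(-9.592, -12.391, 14.442)
t=2.400: state=(-10.523, -9.116, 21.351)
t=2.500: state=(-7.376, -3.361, 21.170)
t=2.600: state=(-3.932, -1.380, 17.214)
t=2.700: state=(-2.307, -1.480, 13.513)
t=2.775: state=(-2.004, -1.963, 11.295)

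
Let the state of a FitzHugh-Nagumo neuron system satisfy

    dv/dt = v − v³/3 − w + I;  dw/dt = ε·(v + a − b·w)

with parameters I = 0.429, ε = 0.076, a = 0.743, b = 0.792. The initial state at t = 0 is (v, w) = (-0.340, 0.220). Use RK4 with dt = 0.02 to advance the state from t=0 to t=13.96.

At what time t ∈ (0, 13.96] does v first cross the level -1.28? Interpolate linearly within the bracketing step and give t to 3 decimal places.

t = 2.876

t=0.000: state=(-0.340, 0.220)
step 1 (dt=0.02): k1=(-0.118, 0.017), k2=(-0.119, 0.017), k3=(-0.119, 0.017), k4=(-0.120, 0.017); state += dt/6·(k1+2k2+2k3+k4)
t=0.020: state=(-0.342, 0.220)
t=0.040: state=(-0.345, 0.221)
t=0.060: state=(-0.347, 0.221)
continuing one RK4 step at a time; state shown every 25 steps (Δt=0.5):
t=0.500: state=(-0.416, 0.227)
t=1.000: state=(-0.534, 0.231)
t=1.500: state=(-0.702, 0.229)
t=2.000: state=(-0.914, 0.220)
t=2.500: state=(-1.137, 0.202)
t=2.860: state=(-1.275, 0.185)
next step: t=2.880: state=(-1.281, 0.184) — v has crossed -1.28
linear interpolation between t=2.860 (-1.27466) and t=2.880 (-1.28142) → t≈2.876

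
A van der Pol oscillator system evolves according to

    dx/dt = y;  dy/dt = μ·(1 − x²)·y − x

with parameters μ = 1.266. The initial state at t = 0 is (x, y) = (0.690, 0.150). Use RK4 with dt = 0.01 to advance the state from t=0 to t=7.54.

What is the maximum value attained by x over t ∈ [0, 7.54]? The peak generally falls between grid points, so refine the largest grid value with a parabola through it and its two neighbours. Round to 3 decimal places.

max x = 2.005

t=0.000: state=(0.690, 0.150)
step 1 (dt=0.01): k1=(0.150, -0.591), k2=(0.147, -0.593), k3=(0.147, -0.593), k4=(0.144, -0.596); state += dt/6·(k1+2k2+2k3+k4)
t=0.010: state=(0.691, 0.144)
t=0.020: state=(0.693, 0.138)
t=0.030: state=(0.694, 0.132)
continuing one RK4 step at a time; state shown every 25 steps (Δt=0.25):
t=0.250: state=(0.708, -0.014)
t=0.500: state=(0.681, -0.206)
t=0.750: state=(0.602, -0.426)
t=1.000: state=(0.464, -0.686)
t=1.250: state=(0.254, -1.008)
t=1.500: state=(-0.047, -1.410)
t=1.750: state=(-0.452, -1.824)
t=2.000: state=(-0.936, -1.957)
t=2.250: state=(-1.377, -1.468)
t=2.500: state=(-1.642, -0.655)
t=2.750: state=(-1.723, -0.044)
t=3.000: state=(-1.687, 0.297)
t=3.250: state=(-1.586, 0.493)
t=3.500: state=(-1.444, 0.640)
t=3.750: state=(-1.266, 0.790)
t=4.000: state=(-1.045, 0.985)
t=4.250: state=(-0.766, 1.274)
t=4.500: state=(-0.395, 1.728)
t=4.750: state=(0.116, 2.386)
t=5.000: state=(0.791, 2.922)
t=5.250: state=(1.481, 2.347)
t=5.500: state=(1.892, 0.951)
t=5.750: state=(2.004, 0.063)
t=6.000: state=(1.967, -0.299)
t=6.250: state=(1.871, -0.453)
t=6.500: state=(1.746, -0.545)
t=6.750: state=(1.599, -0.630)
t=7.000: state=(1.430, -0.731)
t=7.250: state=(1.231, -0.869)
t=7.500: state=(0.989, -1.075)
t=7.540: state=(0.946, -1.118)
largest grid value and its neighbours: x(5.770)=2.00480, x(5.780)=2.00489, x(5.790)=2.00478
parabola through these three points peaks at t≈5.780 with x≈2.00489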